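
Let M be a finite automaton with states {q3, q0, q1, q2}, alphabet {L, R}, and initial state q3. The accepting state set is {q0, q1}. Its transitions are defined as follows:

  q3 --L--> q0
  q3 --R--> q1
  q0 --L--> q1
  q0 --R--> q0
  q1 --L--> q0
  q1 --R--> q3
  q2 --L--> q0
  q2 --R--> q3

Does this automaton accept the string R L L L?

Yes

q3 → q1 → q0 → q1 → q0
End state q0 is accepting.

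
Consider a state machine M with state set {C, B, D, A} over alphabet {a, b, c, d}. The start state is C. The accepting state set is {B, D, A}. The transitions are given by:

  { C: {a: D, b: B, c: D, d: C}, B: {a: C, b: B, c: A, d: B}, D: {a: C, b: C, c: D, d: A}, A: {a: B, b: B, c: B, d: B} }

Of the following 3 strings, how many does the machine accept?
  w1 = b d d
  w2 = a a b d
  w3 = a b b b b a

2

w1: C → B → B → B  → end B, accepted
w2: C → D → C → B → B  → end B, accepted
w3: C → D → C → B → B → B → C  → end C, rejected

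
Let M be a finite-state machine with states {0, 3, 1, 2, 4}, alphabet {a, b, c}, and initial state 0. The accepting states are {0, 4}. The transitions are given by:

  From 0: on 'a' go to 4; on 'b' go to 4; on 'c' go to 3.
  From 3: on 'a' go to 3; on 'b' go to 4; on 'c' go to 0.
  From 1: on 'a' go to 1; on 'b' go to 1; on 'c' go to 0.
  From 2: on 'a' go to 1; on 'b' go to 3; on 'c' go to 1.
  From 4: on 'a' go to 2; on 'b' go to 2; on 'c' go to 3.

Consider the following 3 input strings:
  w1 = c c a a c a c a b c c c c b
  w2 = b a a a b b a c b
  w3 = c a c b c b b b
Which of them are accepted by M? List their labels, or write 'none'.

w1, w2

w1: Trace: 0 -c-> 3 -c-> 0 -a-> 4 -a-> 2 -c-> 1 -a-> 1 -c-> 0 -a-> 4 -b-> 2 -c-> 1 -c-> 0 -c-> 3 -c-> 0 -b-> 4  → end 4, accepted
w2: Trace: 0 -b-> 4 -a-> 2 -a-> 1 -a-> 1 -b-> 1 -b-> 1 -a-> 1 -c-> 0 -b-> 4  → end 4, accepted
w3: Trace: 0 -c-> 3 -a-> 3 -c-> 0 -b-> 4 -c-> 3 -b-> 4 -b-> 2 -b-> 3  → end 3, rejected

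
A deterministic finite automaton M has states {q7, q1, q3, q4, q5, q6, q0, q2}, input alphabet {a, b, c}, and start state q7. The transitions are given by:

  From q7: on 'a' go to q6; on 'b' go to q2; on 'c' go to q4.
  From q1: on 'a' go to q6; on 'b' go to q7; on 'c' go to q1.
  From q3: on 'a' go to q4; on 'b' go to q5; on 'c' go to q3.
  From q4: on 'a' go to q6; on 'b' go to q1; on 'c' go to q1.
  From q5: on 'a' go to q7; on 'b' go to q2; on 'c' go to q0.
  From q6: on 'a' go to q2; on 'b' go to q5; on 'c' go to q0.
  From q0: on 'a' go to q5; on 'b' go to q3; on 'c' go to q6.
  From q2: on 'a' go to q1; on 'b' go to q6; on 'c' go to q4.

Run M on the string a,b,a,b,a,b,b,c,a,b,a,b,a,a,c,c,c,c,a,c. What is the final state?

q4

start at q7
read 'a': q7 → q6
read 'b': q6 → q5
read 'a': q5 → q7
read 'b': q7 → q2
read 'a': q2 → q1
read 'b': q1 → q7
read 'b': q7 → q2
read 'c': q2 → q4
read 'a': q4 → q6
read 'b': q6 → q5
read 'a': q5 → q7
read 'b': q7 → q2
read 'a': q2 → q1
read 'a': q1 → q6
read 'c': q6 → q0
read 'c': q0 → q6
read 'c': q6 → q0
read 'c': q0 → q6
read 'a': q6 → q2
read 'c': q2 → q4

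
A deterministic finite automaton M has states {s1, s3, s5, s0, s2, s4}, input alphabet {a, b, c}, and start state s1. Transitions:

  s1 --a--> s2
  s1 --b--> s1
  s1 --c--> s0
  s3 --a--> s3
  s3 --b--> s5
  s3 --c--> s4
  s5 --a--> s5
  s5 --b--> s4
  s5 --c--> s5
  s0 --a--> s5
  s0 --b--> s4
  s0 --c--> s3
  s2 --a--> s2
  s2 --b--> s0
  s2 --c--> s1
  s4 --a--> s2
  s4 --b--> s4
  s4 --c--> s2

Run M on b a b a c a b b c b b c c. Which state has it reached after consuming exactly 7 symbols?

s1 → s1 → s2 → s0 → s5 → s5 → s5 → s4
After 7 symbols: s4.

s4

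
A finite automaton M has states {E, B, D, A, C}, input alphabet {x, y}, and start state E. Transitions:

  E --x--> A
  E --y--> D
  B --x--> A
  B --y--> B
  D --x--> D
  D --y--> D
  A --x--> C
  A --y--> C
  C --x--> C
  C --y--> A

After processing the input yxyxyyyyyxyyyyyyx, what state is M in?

E → D → D → D → D → D → D → D → D → D → D → D → D → D → D → D → D → D

D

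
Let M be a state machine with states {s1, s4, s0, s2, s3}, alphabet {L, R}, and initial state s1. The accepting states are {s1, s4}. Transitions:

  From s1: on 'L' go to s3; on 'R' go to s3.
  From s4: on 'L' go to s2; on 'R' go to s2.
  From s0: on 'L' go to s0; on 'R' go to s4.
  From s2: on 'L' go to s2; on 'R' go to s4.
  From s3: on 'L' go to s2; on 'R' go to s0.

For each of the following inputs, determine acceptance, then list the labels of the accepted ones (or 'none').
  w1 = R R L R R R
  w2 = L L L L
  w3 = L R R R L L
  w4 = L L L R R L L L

w1:
  start at s1
  read 'R': s1 → s3
  read 'R': s3 → s0
  read 'L': s0 → s0
  read 'R': s0 → s4
  read 'R': s4 → s2
  read 'R': s2 → s4
  end s4, accepted
w2:
  start at s1
  read 'L': s1 → s3
  read 'L': s3 → s2
  read 'L': s2 → s2
  read 'L': s2 → s2
  end s2, rejected
w3:
  start at s1
  read 'L': s1 → s3
  read 'R': s3 → s0
  read 'R': s0 → s4
  read 'R': s4 → s2
  read 'L': s2 → s2
  read 'L': s2 → s2
  end s2, rejected
w4:
  start at s1
  read 'L': s1 → s3
  read 'L': s3 → s2
  read 'L': s2 → s2
  read 'R': s2 → s4
  read 'R': s4 → s2
  read 'L': s2 → s2
  read 'L': s2 → s2
  read 'L': s2 → s2
  end s2, rejected

w1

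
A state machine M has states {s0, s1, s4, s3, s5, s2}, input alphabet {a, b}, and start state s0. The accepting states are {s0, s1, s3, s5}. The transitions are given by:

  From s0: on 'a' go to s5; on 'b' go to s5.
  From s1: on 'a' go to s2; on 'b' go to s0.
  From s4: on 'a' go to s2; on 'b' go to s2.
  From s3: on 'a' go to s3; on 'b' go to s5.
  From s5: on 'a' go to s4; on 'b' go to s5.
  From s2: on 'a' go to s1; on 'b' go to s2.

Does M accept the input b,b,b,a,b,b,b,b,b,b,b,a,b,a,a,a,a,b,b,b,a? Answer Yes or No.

start at s0
read 'b': s0 → s5
read 'b': s5 → s5
read 'b': s5 → s5
read 'a': s5 → s4
read 'b': s4 → s2
read 'b': s2 → s2
read 'b': s2 → s2
read 'b': s2 → s2
read 'b': s2 → s2
read 'b': s2 → s2
read 'b': s2 → s2
read 'a': s2 → s1
read 'b': s1 → s0
read 'a': s0 → s5
read 'a': s5 → s4
read 'a': s4 → s2
read 'a': s2 → s1
read 'b': s1 → s0
read 'b': s0 → s5
read 'b': s5 → s5
read 'a': s5 → s4
End state s4 is not accepting.

No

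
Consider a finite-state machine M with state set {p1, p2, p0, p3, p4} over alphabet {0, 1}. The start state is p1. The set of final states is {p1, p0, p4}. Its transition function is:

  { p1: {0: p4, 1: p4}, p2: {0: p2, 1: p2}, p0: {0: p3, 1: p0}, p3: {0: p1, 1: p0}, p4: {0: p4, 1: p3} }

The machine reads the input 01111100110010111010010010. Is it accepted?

start at p1
read '0': p1 → p4
read '1': p4 → p3
read '1': p3 → p0
read '1': p0 → p0
read '1': p0 → p0
read '1': p0 → p0
read '0': p0 → p3
read '0': p3 → p1
read '1': p1 → p4
read '1': p4 → p3
read '0': p3 → p1
read '0': p1 → p4
read '1': p4 → p3
read '0': p3 → p1
read '1': p1 → p4
read '1': p4 → p3
read '1': p3 → p0
read '0': p0 → p3
read '1': p3 → p0
read '0': p0 → p3
read '0': p3 → p1
read '1': p1 → p4
read '0': p4 → p4
read '0': p4 → p4
read '1': p4 → p3
read '0': p3 → p1
End state p1 is accepting.

Yes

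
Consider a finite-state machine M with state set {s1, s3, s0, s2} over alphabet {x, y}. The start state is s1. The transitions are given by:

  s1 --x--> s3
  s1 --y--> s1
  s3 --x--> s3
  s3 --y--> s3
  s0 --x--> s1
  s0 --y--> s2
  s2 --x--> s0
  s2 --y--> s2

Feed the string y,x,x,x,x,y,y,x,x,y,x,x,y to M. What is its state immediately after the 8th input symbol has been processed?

Trace: s1 -y-> s1 -x-> s3 -x-> s3 -x-> s3 -x-> s3 -y-> s3 -y-> s3 -x-> s3
After 8 symbols: s3.

s3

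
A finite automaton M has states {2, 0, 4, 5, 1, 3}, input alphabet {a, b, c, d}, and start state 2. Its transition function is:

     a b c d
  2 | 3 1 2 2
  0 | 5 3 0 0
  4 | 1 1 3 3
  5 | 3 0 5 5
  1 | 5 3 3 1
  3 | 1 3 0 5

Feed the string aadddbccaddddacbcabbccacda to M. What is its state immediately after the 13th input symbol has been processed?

5

Trace: 2 -a-> 3 -a-> 1 -d-> 1 -d-> 1 -d-> 1 -b-> 3 -c-> 0 -c-> 0 -a-> 5 -d-> 5 -d-> 5 -d-> 5 -d-> 5
After 13 symbols: 5.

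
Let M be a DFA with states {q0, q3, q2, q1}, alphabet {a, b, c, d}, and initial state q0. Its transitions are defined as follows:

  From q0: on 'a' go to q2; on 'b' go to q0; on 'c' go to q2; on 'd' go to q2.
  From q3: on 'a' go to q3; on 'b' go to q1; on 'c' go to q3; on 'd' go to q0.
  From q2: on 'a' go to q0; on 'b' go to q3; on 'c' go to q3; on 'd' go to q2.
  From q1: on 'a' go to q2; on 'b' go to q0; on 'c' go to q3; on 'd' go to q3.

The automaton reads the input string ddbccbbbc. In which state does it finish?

q2

start at q0
read 'd': q0 → q2
read 'd': q2 → q2
read 'b': q2 → q3
read 'c': q3 → q3
read 'c': q3 → q3
read 'b': q3 → q1
read 'b': q1 → q0
read 'b': q0 → q0
read 'c': q0 → q2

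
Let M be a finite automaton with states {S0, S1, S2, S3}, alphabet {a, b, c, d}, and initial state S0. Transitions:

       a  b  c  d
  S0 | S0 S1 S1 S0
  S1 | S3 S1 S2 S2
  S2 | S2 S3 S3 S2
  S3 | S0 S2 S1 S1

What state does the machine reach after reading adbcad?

S2

S0 → S0 → S0 → S1 → S2 → S2 → S2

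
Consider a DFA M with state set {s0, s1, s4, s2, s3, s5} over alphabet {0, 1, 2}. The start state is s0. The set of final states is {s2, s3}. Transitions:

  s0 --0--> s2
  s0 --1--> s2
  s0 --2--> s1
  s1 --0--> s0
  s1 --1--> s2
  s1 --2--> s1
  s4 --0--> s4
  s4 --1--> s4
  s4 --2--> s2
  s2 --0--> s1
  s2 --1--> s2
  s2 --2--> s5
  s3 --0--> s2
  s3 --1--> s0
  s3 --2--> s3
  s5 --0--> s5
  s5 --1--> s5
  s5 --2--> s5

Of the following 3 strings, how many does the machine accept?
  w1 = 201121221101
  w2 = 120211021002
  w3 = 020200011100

0

w1:
  start at s0
  read '2': s0 → s1
  read '0': s1 → s0
  read '1': s0 → s2
  read '1': s2 → s2
  read '2': s2 → s5
  read '1': s5 → s5
  read '2': s5 → s5
  read '2': s5 → s5
  read '1': s5 → s5
  read '1': s5 → s5
  read '0': s5 → s5
  read '1': s5 → s5
  end s5, rejected
w2:
  start at s0
  read '1': s0 → s2
  read '2': s2 → s5
  read '0': s5 → s5
  read '2': s5 → s5
  read '1': s5 → s5
  read '1': s5 → s5
  read '0': s5 → s5
  read '2': s5 → s5
  read '1': s5 → s5
  read '0': s5 → s5
  read '0': s5 → s5
  read '2': s5 → s5
  end s5, rejected
w3:
  start at s0
  read '0': s0 → s2
  read '2': s2 → s5
  read '0': s5 → s5
  read '2': s5 → s5
  read '0': s5 → s5
  read '0': s5 → s5
  read '0': s5 → s5
  read '1': s5 → s5
  read '1': s5 → s5
  read '1': s5 → s5
  read '0': s5 → s5
  read '0': s5 → s5
  end s5, rejected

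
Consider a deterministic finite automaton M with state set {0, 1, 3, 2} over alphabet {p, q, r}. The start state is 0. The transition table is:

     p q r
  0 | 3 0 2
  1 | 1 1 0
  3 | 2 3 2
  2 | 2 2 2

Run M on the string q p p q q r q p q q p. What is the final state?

2

0 → 0 → 3 → 2 → 2 → 2 → 2 → 2 → 2 → 2 → 2 → 2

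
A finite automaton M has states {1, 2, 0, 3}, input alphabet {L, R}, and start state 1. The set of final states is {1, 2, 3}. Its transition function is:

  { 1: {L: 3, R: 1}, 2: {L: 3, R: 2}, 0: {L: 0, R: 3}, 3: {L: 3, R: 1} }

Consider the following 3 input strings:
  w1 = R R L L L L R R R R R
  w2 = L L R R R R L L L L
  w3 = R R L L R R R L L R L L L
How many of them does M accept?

3

w1:
  start at 1
  read 'R': 1 → 1
  read 'R': 1 → 1
  read 'L': 1 → 3
  read 'L': 3 → 3
  read 'L': 3 → 3
  read 'L': 3 → 3
  read 'R': 3 → 1
  read 'R': 1 → 1
  read 'R': 1 → 1
  read 'R': 1 → 1
  read 'R': 1 → 1
  end 1, accepted
w2:
  start at 1
  read 'L': 1 → 3
  read 'L': 3 → 3
  read 'R': 3 → 1
  read 'R': 1 → 1
  read 'R': 1 → 1
  read 'R': 1 → 1
  read 'L': 1 → 3
  read 'L': 3 → 3
  read 'L': 3 → 3
  read 'L': 3 → 3
  end 3, accepted
w3:
  start at 1
  read 'R': 1 → 1
  read 'R': 1 → 1
  read 'L': 1 → 3
  read 'L': 3 → 3
  read 'R': 3 → 1
  read 'R': 1 → 1
  read 'R': 1 → 1
  read 'L': 1 → 3
  read 'L': 3 → 3
  read 'R': 3 → 1
  read 'L': 1 → 3
  read 'L': 3 → 3
  read 'L': 3 → 3
  end 3, accepted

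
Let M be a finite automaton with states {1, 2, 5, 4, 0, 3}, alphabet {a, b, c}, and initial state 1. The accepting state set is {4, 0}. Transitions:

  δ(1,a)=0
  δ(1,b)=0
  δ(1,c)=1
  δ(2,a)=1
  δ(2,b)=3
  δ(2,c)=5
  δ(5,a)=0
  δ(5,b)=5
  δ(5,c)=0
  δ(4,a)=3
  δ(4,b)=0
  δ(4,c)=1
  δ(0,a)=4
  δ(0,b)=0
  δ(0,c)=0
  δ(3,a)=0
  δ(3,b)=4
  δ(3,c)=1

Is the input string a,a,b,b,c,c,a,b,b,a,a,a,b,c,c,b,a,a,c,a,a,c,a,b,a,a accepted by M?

start at 1
read 'a': 1 → 0
read 'a': 0 → 4
read 'b': 4 → 0
read 'b': 0 → 0
read 'c': 0 → 0
read 'c': 0 → 0
read 'a': 0 → 4
read 'b': 4 → 0
read 'b': 0 → 0
read 'a': 0 → 4
read 'a': 4 → 3
read 'a': 3 → 0
read 'b': 0 → 0
read 'c': 0 → 0
read 'c': 0 → 0
read 'b': 0 → 0
read 'a': 0 → 4
read 'a': 4 → 3
read 'c': 3 → 1
read 'a': 1 → 0
read 'a': 0 → 4
read 'c': 4 → 1
read 'a': 1 → 0
read 'b': 0 → 0
read 'a': 0 → 4
read 'a': 4 → 3
End state 3 is not accepting.

No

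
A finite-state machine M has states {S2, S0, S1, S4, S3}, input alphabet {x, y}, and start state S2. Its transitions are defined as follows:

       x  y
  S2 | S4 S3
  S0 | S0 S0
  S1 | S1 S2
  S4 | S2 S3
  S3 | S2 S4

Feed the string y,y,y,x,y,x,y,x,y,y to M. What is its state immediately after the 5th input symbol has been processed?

S2 → S3 → S4 → S3 → S2 → S3
After 5 symbols: S3.

S3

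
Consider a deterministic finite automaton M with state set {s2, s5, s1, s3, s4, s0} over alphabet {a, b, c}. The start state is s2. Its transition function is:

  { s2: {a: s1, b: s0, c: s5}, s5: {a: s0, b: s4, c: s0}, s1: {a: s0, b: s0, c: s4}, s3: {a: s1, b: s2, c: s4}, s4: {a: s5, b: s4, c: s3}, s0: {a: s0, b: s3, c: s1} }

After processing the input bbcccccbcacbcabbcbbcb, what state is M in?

start at s2
read 'b': s2 → s0
read 'b': s0 → s3
read 'c': s3 → s4
read 'c': s4 → s3
read 'c': s3 → s4
read 'c': s4 → s3
read 'c': s3 → s4
read 'b': s4 → s4
read 'c': s4 → s3
read 'a': s3 → s1
read 'c': s1 → s4
read 'b': s4 → s4
read 'c': s4 → s3
read 'a': s3 → s1
read 'b': s1 → s0
read 'b': s0 → s3
read 'c': s3 → s4
read 'b': s4 → s4
read 'b': s4 → s4
read 'c': s4 → s3
read 'b': s3 → s2

s2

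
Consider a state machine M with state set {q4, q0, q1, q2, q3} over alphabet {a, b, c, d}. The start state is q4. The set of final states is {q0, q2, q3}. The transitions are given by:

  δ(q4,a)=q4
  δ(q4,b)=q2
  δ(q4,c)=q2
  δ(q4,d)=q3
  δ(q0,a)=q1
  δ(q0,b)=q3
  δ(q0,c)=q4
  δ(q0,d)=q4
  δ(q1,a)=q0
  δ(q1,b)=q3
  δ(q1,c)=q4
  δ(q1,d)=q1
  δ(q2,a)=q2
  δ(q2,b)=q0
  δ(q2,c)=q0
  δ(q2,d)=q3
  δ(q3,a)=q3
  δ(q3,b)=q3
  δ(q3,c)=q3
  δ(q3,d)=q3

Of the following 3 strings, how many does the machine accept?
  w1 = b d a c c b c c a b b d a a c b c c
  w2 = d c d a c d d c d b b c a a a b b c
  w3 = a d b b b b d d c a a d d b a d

3

w1: q4 → q2 → q3 → q3 → q3 → q3 → q3 → q3 → q3 → q3 → q3 → q3 → q3 → q3 → q3 → q3 → q3 → q3 → q3  → end q3, accepted
w2: q4 → q3 → q3 → q3 → q3 → q3 → q3 → q3 → q3 → q3 → q3 → q3 → q3 → q3 → q3 → q3 → q3 → q3 → q3  → end q3, accepted
w3: q4 → q4 → q3 → q3 → q3 → q3 → q3 → q3 → q3 → q3 → q3 → q3 → q3 → q3 → q3 → q3 → q3  → end q3, accepted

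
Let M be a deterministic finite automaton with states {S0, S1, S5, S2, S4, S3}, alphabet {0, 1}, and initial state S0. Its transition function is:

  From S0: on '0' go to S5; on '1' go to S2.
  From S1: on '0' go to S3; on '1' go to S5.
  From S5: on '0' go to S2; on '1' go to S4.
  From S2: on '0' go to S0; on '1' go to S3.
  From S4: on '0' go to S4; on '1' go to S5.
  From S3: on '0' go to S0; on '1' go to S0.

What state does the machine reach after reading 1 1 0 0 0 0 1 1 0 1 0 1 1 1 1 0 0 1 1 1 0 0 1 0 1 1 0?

S5

S0 → S2 → S3 → S0 → S5 → S2 → S0 → S2 → S3 → S0 → S2 → S0 → S2 → S3 → S0 → S2 → S0 → S5 → S4 → S5 → S4 → S4 → S4 → S5 → S2 → S3 → S0 → S5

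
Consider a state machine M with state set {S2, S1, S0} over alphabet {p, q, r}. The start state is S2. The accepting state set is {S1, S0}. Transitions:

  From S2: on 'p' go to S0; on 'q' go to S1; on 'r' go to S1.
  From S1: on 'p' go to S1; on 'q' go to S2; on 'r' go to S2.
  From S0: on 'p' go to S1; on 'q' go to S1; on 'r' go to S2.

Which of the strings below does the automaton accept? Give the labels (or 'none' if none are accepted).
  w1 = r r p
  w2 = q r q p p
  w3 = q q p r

w1, w2

w1: Trace: S2 -r-> S1 -r-> S2 -p-> S0  → end S0, accepted
w2: Trace: S2 -q-> S1 -r-> S2 -q-> S1 -p-> S1 -p-> S1  → end S1, accepted
w3: Trace: S2 -q-> S1 -q-> S2 -p-> S0 -r-> S2  → end S2, rejected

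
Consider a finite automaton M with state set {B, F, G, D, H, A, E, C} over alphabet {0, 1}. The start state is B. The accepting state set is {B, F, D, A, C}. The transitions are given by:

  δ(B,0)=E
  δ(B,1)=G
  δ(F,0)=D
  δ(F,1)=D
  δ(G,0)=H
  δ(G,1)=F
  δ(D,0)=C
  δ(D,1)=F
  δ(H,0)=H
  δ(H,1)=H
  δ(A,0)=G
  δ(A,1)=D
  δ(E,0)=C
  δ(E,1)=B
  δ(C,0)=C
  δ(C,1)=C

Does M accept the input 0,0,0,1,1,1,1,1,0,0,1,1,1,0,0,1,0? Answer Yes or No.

Yes

start at B
read '0': B → E
read '0': E → C
read '0': C → C
read '1': C → C
read '1': C → C
read '1': C → C
read '1': C → C
read '1': C → C
read '0': C → C
read '0': C → C
read '1': C → C
read '1': C → C
read '1': C → C
read '0': C → C
read '0': C → C
read '1': C → C
read '0': C → C
End state C is accepting.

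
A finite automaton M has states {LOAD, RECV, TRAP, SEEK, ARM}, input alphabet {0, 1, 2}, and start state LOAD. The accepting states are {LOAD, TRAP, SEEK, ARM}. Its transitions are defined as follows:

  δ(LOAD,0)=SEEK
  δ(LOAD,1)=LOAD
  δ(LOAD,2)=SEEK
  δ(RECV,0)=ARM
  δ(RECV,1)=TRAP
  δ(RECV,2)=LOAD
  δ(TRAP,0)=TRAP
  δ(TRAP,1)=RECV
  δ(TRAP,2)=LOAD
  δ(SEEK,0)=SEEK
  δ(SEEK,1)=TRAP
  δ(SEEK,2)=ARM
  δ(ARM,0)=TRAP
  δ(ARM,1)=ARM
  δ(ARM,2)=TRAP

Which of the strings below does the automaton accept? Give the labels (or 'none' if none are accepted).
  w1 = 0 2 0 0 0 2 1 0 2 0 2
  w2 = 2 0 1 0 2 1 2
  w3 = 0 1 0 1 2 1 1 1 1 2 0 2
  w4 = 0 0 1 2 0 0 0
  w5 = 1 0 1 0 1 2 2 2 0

w1: LOAD → SEEK → ARM → TRAP → TRAP → TRAP → LOAD → LOAD → SEEK → ARM → TRAP → LOAD  → end LOAD, accepted
w2: LOAD → SEEK → SEEK → TRAP → TRAP → LOAD → LOAD → SEEK  → end SEEK, accepted
w3: LOAD → SEEK → TRAP → TRAP → RECV → LOAD → LOAD → LOAD → LOAD → LOAD → SEEK → SEEK → ARM  → end ARM, accepted
w4: LOAD → SEEK → SEEK → TRAP → LOAD → SEEK → SEEK → SEEK  → end SEEK, accepted
w5: LOAD → LOAD → SEEK → TRAP → TRAP → RECV → LOAD → SEEK → ARM → TRAP  → end TRAP, accepted

w1, w2, w3, w4, w5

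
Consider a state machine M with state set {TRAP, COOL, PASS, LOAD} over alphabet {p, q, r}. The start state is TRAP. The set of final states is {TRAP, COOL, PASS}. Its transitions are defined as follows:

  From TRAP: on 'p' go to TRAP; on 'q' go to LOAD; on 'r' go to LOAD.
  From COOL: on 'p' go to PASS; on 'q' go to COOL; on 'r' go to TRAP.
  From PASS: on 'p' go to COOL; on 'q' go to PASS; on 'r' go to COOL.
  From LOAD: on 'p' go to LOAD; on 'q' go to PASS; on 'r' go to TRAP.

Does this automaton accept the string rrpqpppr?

Yes

start at TRAP
read 'r': TRAP → LOAD
read 'r': LOAD → TRAP
read 'p': TRAP → TRAP
read 'q': TRAP → LOAD
read 'p': LOAD → LOAD
read 'p': LOAD → LOAD
read 'p': LOAD → LOAD
read 'r': LOAD → TRAP
End state TRAP is accepting.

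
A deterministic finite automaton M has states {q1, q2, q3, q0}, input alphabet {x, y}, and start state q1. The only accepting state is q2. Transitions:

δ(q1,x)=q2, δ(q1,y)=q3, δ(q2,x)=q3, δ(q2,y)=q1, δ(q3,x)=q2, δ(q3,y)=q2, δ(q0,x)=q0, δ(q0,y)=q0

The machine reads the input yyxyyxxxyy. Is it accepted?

q1 → q3 → q2 → q3 → q2 → q1 → q2 → q3 → q2 → q1 → q3
End state q3 is not accepting.

No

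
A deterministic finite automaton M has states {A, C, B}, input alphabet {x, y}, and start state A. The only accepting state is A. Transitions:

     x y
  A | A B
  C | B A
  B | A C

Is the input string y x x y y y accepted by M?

Yes

Trace: A -y-> B -x-> A -x-> A -y-> B -y-> C -y-> A
End state A is accepting.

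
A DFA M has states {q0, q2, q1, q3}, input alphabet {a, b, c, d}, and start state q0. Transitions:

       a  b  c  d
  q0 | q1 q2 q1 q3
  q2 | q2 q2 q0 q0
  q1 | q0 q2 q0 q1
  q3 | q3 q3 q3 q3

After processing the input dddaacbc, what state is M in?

q3

Trace: q0 -d-> q3 -d-> q3 -d-> q3 -a-> q3 -a-> q3 -c-> q3 -b-> q3 -c-> q3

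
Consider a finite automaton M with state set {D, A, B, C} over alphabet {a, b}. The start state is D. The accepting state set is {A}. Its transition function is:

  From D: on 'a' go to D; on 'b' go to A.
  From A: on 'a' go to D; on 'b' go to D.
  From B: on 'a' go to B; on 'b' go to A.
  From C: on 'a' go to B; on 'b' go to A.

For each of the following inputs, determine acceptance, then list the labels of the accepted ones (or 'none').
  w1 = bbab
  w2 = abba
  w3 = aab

w1: D → A → D → D → A  → end A, accepted
w2: D → D → A → D → D  → end D, rejected
w3: D → D → D → A  → end A, accepted

w1, w3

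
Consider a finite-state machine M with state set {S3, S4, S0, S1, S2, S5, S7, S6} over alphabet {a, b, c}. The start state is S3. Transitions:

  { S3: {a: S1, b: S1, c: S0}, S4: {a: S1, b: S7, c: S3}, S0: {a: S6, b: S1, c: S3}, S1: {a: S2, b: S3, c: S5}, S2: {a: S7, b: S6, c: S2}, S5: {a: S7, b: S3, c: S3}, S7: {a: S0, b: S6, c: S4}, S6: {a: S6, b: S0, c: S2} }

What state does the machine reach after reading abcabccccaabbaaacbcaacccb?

S1

Trace: S3 -a-> S1 -b-> S3 -c-> S0 -a-> S6 -b-> S0 -c-> S3 -c-> S0 -c-> S3 -c-> S0 -a-> S6 -a-> S6 -b-> S0 -b-> S1 -a-> S2 -a-> S7 -a-> S0 -c-> S3 -b-> S1 -c-> S5 -a-> S7 -a-> S0 -c-> S3 -c-> S0 -c-> S3 -b-> S1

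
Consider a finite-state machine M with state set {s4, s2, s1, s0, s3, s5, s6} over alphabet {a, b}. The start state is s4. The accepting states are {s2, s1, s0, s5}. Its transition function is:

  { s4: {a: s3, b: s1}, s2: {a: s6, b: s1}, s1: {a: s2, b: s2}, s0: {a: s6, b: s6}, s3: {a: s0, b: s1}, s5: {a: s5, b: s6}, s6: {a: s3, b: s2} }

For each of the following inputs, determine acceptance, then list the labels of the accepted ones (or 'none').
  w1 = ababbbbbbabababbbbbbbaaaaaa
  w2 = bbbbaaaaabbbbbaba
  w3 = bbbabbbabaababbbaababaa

w1, w2

w1: s4 → s3 → s1 → s2 → s1 → s2 → s1 → s2 → s1 → s2 → s6 → s2 → s6 → s2 → s6 → s2 → s1 → s2 → s1 → s2 → s1 → s2 → s6 → s3 → s0 → s6 → s3 → s0  → end s0, accepted
w2: s4 → s1 → s2 → s1 → s2 → s6 → s3 → s0 → s6 → s3 → s1 → s2 → s1 → s2 → s1 → s2 → s1 → s2  → end s2, accepted
w3: s4 → s1 → s2 → s1 → s2 → s1 → s2 → s1 → s2 → s1 → s2 → s6 → s2 → s6 → s2 → s1 → s2 → s6 → s3 → s1 → s2 → s1 → s2 → s6  → end s6, rejected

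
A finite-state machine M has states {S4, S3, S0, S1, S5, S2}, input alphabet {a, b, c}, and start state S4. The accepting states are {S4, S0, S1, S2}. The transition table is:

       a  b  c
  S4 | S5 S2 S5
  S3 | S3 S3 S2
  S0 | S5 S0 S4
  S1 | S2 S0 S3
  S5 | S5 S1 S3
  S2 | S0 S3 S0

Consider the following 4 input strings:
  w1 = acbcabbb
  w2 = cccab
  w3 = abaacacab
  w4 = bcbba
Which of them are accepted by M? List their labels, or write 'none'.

w1:
  start at S4
  read 'a': S4 → S5
  read 'c': S5 → S3
  read 'b': S3 → S3
  read 'c': S3 → S2
  read 'a': S2 → S0
  read 'b': S0 → S0
  read 'b': S0 → S0
  read 'b': S0 → S0
  end S0, accepted
w2:
  start at S4
  read 'c': S4 → S5
  read 'c': S5 → S3
  read 'c': S3 → S2
  read 'a': S2 → S0
  read 'b': S0 → S0
  end S0, accepted
w3:
  start at S4
  read 'a': S4 → S5
  read 'b': S5 → S1
  read 'a': S1 → S2
  read 'a': S2 → S0
  read 'c': S0 → S4
  read 'a': S4 → S5
  read 'c': S5 → S3
  read 'a': S3 → S3
  read 'b': S3 → S3
  end S3, rejected
w4:
  start at S4
  read 'b': S4 → S2
  read 'c': S2 → S0
  read 'b': S0 → S0
  read 'b': S0 → S0
  read 'a': S0 → S5
  end S5, rejected

w1, w2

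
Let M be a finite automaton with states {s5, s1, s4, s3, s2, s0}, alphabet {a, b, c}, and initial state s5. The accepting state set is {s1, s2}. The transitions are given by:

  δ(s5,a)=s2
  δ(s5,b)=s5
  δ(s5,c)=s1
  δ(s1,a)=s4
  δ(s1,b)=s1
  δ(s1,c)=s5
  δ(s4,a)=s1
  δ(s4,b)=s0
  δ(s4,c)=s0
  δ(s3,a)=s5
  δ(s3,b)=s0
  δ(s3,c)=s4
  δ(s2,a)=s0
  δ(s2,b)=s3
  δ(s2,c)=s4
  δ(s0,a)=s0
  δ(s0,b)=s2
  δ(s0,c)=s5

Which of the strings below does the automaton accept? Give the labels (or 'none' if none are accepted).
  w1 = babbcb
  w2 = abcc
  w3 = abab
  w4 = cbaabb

w4

w1:
  start at s5
  read 'b': s5 → s5
  read 'a': s5 → s2
  read 'b': s2 → s3
  read 'b': s3 → s0
  read 'c': s0 → s5
  read 'b': s5 → s5
  end s5, rejected
w2:
  start at s5
  read 'a': s5 → s2
  read 'b': s2 → s3
  read 'c': s3 → s4
  read 'c': s4 → s0
  end s0, rejected
w3:
  start at s5
  read 'a': s5 → s2
  read 'b': s2 → s3
  read 'a': s3 → s5
  read 'b': s5 → s5
  end s5, rejected
w4:
  start at s5
  read 'c': s5 → s1
  read 'b': s1 → s1
  read 'a': s1 → s4
  read 'a': s4 → s1
  read 'b': s1 → s1
  read 'b': s1 → s1
  end s1, accepted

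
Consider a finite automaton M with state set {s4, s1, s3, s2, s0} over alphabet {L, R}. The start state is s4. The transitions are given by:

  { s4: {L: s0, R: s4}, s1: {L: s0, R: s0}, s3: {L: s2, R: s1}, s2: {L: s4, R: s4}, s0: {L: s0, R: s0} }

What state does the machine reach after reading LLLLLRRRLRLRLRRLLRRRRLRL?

s0

start at s4
read 'L': s4 → s0
read 'L': s0 → s0
read 'L': s0 → s0
read 'L': s0 → s0
read 'L': s0 → s0
read 'R': s0 → s0
read 'R': s0 → s0
read 'R': s0 → s0
read 'L': s0 → s0
read 'R': s0 → s0
read 'L': s0 → s0
read 'R': s0 → s0
read 'L': s0 → s0
read 'R': s0 → s0
read 'R': s0 → s0
read 'L': s0 → s0
read 'L': s0 → s0
read 'R': s0 → s0
read 'R': s0 → s0
read 'R': s0 → s0
read 'R': s0 → s0
read 'L': s0 → s0
read 'R': s0 → s0
read 'L': s0 → s0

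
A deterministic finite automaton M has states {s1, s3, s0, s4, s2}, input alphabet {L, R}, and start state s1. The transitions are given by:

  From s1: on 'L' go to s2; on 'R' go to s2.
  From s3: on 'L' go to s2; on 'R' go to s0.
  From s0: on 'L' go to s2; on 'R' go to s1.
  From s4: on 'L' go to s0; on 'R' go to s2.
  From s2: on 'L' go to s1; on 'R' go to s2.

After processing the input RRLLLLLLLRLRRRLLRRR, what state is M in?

Trace: s1 -R-> s2 -R-> s2 -L-> s1 -L-> s2 -L-> s1 -L-> s2 -L-> s1 -L-> s2 -L-> s1 -R-> s2 -L-> s1 -R-> s2 -R-> s2 -R-> s2 -L-> s1 -L-> s2 -R-> s2 -R-> s2 -R-> s2

s2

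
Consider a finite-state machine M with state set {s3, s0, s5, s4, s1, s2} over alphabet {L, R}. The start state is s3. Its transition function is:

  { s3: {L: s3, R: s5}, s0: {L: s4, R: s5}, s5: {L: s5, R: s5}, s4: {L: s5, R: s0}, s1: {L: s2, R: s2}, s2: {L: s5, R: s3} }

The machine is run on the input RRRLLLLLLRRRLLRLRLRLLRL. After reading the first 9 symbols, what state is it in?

s5

Trace: s3 -R-> s5 -R-> s5 -R-> s5 -L-> s5 -L-> s5 -L-> s5 -L-> s5 -L-> s5 -L-> s5
After 9 symbols: s5.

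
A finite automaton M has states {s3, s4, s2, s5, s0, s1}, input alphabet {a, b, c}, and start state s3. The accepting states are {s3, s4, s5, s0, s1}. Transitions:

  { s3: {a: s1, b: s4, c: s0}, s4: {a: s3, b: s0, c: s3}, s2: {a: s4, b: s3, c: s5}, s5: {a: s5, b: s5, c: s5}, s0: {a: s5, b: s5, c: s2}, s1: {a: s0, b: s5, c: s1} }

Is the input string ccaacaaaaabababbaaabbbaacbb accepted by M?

start at s3
read 'c': s3 → s0
read 'c': s0 → s2
read 'a': s2 → s4
read 'a': s4 → s3
read 'c': s3 → s0
read 'a': s0 → s5
read 'a': s5 → s5
read 'a': s5 → s5
read 'a': s5 → s5
read 'a': s5 → s5
read 'b': s5 → s5
read 'a': s5 → s5
read 'b': s5 → s5
read 'a': s5 → s5
read 'b': s5 → s5
read 'b': s5 → s5
read 'a': s5 → s5
read 'a': s5 → s5
read 'a': s5 → s5
read 'b': s5 → s5
read 'b': s5 → s5
read 'b': s5 → s5
read 'a': s5 → s5
read 'a': s5 → s5
read 'c': s5 → s5
read 'b': s5 → s5
read 'b': s5 → s5
End state s5 is accepting.

Yes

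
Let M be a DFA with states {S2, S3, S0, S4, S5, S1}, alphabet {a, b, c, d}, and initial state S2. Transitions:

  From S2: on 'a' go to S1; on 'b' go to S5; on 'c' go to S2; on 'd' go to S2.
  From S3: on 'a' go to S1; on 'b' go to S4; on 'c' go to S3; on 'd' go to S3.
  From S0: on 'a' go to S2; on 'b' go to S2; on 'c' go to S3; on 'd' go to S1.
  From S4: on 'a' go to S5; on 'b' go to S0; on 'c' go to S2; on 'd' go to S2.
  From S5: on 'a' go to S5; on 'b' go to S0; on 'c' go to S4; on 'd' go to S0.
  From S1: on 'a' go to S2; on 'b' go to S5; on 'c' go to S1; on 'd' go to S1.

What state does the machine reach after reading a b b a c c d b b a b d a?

Trace: S2 -a-> S1 -b-> S5 -b-> S0 -a-> S2 -c-> S2 -c-> S2 -d-> S2 -b-> S5 -b-> S0 -a-> S2 -b-> S5 -d-> S0 -a-> S2

S2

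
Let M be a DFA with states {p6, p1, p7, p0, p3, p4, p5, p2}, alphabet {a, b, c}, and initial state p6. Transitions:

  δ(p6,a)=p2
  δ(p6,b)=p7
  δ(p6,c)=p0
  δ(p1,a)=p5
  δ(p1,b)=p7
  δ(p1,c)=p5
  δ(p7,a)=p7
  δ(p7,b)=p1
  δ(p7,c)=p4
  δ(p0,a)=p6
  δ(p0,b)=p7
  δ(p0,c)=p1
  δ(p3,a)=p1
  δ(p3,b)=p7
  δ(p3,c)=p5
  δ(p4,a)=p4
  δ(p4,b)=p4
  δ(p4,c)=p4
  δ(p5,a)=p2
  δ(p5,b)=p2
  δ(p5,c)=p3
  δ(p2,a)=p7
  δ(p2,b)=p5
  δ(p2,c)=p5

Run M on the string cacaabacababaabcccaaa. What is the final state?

p7

p6 → p0 → p6 → p0 → p6 → p2 → p5 → p2 → p5 → p2 → p5 → p2 → p5 → p2 → p7 → p1 → p5 → p3 → p5 → p2 → p7 → p7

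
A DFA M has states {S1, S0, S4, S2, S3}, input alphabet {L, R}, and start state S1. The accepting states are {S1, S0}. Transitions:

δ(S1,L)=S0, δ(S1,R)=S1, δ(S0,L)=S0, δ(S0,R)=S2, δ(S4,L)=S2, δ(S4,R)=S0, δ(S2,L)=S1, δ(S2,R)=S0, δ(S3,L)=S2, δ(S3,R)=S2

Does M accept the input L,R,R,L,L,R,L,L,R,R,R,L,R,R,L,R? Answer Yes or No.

No

S1 → S0 → S2 → S0 → S0 → S0 → S2 → S1 → S0 → S2 → S0 → S2 → S1 → S1 → S1 → S0 → S2
End state S2 is not accepting.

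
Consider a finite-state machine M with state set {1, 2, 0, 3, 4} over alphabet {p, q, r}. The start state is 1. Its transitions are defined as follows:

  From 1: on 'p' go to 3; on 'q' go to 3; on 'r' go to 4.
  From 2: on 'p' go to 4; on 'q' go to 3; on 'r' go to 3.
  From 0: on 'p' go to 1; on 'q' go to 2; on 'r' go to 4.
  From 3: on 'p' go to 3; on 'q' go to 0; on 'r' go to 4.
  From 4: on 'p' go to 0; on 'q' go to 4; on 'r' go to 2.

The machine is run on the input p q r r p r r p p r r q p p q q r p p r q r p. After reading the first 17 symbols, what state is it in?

Trace: 1 -p-> 3 -q-> 0 -r-> 4 -r-> 2 -p-> 4 -r-> 2 -r-> 3 -p-> 3 -p-> 3 -r-> 4 -r-> 2 -q-> 3 -p-> 3 -p-> 3 -q-> 0 -q-> 2 -r-> 3
After 17 symbols: 3.

3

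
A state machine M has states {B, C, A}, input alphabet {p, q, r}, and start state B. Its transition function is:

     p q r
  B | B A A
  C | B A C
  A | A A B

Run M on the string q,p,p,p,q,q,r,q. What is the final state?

Trace: B -q-> A -p-> A -p-> A -p-> A -q-> A -q-> A -r-> B -q-> A

A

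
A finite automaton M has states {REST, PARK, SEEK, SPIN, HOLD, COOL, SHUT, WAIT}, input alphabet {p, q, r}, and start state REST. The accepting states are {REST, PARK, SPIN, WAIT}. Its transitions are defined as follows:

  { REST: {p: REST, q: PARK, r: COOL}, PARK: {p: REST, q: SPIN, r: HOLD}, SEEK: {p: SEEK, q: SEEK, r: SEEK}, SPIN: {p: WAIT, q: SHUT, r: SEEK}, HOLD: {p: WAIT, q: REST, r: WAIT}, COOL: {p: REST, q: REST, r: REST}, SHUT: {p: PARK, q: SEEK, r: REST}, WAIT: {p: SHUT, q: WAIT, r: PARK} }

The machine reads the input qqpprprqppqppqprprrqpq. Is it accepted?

Trace: REST -q-> PARK -q-> SPIN -p-> WAIT -p-> SHUT -r-> REST -p-> REST -r-> COOL -q-> REST -p-> REST -p-> REST -q-> PARK -p-> REST -p-> REST -q-> PARK -p-> REST -r-> COOL -p-> REST -r-> COOL -r-> REST -q-> PARK -p-> REST -q-> PARK
End state PARK is accepting.

Yes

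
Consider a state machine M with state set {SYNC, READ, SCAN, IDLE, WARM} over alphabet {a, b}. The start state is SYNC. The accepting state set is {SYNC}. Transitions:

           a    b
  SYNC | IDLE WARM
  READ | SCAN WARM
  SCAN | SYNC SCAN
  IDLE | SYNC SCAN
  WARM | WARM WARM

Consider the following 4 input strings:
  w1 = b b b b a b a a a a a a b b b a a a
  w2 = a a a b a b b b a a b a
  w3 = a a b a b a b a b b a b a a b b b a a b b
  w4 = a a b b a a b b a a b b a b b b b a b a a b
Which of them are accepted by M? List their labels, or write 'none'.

w1: SYNC → WARM → WARM → WARM → WARM → WARM → WARM → WARM → WARM → WARM → WARM → WARM → WARM → WARM → WARM → WARM → WARM → WARM → WARM  → end WARM, rejected
w2: SYNC → IDLE → SYNC → IDLE → SCAN → SYNC → WARM → WARM → WARM → WARM → WARM → WARM → WARM  → end WARM, rejected
w3: SYNC → IDLE → SYNC → WARM → WARM → WARM → WARM → WARM → WARM → WARM → WARM → WARM → WARM → WARM → WARM → WARM → WARM → WARM → WARM → WARM → WARM → WARM  → end WARM, rejected
w4: SYNC → IDLE → SYNC → WARM → WARM → WARM → WARM → WARM → WARM → WARM → WARM → WARM → WARM → WARM → WARM → WARM → WARM → WARM → WARM → WARM → WARM → WARM → WARM  → end WARM, rejected

none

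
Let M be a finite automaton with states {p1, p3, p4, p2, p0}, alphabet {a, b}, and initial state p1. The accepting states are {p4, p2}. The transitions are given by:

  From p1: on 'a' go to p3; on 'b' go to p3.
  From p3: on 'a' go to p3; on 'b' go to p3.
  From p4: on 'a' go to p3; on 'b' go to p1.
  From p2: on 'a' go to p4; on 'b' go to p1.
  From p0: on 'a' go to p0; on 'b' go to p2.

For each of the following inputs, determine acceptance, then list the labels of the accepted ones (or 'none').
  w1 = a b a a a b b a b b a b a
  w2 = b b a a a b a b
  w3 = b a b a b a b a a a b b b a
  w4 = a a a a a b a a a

none

w1: Trace: p1 -a-> p3 -b-> p3 -a-> p3 -a-> p3 -a-> p3 -b-> p3 -b-> p3 -a-> p3 -b-> p3 -b-> p3 -a-> p3 -b-> p3 -a-> p3  → end p3, rejected
w2: Trace: p1 -b-> p3 -b-> p3 -a-> p3 -a-> p3 -a-> p3 -b-> p3 -a-> p3 -b-> p3  → end p3, rejected
w3: Trace: p1 -b-> p3 -a-> p3 -b-> p3 -a-> p3 -b-> p3 -a-> p3 -b-> p3 -a-> p3 -a-> p3 -a-> p3 -b-> p3 -b-> p3 -b-> p3 -a-> p3  → end p3, rejected
w4: Trace: p1 -a-> p3 -a-> p3 -a-> p3 -a-> p3 -a-> p3 -b-> p3 -a-> p3 -a-> p3 -a-> p3  → end p3, rejected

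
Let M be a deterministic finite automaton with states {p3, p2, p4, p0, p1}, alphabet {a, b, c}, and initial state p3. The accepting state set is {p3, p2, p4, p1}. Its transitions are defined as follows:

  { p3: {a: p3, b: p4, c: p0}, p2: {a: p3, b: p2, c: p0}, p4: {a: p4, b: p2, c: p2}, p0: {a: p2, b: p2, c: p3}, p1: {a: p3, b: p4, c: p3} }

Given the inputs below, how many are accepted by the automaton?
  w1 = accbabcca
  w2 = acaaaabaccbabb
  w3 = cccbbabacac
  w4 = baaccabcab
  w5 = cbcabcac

3

w1: p3 → p3 → p0 → p3 → p4 → p4 → p2 → p0 → p3 → p3  → end p3, accepted
w2: p3 → p3 → p0 → p2 → p3 → p3 → p3 → p4 → p4 → p2 → p0 → p2 → p3 → p4 → p2  → end p2, accepted
w3: p3 → p0 → p3 → p0 → p2 → p2 → p3 → p4 → p4 → p2 → p3 → p0  → end p0, rejected
w4: p3 → p4 → p4 → p4 → p2 → p0 → p2 → p2 → p0 → p2 → p2  → end p2, accepted
w5: p3 → p0 → p2 → p0 → p2 → p2 → p0 → p2 → p0  → end p0, rejected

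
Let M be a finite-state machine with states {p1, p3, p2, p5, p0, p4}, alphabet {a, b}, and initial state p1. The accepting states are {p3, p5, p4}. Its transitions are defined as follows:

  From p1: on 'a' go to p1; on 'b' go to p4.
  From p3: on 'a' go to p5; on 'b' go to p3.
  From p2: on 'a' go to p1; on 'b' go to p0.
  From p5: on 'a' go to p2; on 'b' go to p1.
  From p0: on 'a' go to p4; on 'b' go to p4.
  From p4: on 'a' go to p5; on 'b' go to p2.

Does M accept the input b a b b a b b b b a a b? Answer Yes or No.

No

Trace: p1 -b-> p4 -a-> p5 -b-> p1 -b-> p4 -a-> p5 -b-> p1 -b-> p4 -b-> p2 -b-> p0 -a-> p4 -a-> p5 -b-> p1
End state p1 is not accepting.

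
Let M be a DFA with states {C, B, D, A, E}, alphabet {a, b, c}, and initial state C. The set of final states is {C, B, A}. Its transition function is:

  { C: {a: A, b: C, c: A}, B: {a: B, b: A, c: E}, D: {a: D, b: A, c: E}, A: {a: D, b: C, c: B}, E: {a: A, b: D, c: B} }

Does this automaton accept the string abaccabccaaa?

Yes

C → A → C → A → B → E → A → C → A → B → B → B → B
End state B is accepting.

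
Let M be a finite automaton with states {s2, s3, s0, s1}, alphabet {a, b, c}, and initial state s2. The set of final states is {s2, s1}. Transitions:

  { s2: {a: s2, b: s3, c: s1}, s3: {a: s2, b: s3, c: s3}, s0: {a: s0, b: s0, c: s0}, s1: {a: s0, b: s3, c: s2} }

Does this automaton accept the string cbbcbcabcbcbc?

No

Trace: s2 -c-> s1 -b-> s3 -b-> s3 -c-> s3 -b-> s3 -c-> s3 -a-> s2 -b-> s3 -c-> s3 -b-> s3 -c-> s3 -b-> s3 -c-> s3
End state s3 is not accepting.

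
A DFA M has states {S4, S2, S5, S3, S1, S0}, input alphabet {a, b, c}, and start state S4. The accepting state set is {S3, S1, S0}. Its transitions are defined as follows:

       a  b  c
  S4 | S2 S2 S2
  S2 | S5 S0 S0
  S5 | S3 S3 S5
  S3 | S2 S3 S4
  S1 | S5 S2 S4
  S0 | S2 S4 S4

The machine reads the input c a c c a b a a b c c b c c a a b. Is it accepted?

Yes

Trace: S4 -c-> S2 -a-> S5 -c-> S5 -c-> S5 -a-> S3 -b-> S3 -a-> S2 -a-> S5 -b-> S3 -c-> S4 -c-> S2 -b-> S0 -c-> S4 -c-> S2 -a-> S5 -a-> S3 -b-> S3
End state S3 is accepting.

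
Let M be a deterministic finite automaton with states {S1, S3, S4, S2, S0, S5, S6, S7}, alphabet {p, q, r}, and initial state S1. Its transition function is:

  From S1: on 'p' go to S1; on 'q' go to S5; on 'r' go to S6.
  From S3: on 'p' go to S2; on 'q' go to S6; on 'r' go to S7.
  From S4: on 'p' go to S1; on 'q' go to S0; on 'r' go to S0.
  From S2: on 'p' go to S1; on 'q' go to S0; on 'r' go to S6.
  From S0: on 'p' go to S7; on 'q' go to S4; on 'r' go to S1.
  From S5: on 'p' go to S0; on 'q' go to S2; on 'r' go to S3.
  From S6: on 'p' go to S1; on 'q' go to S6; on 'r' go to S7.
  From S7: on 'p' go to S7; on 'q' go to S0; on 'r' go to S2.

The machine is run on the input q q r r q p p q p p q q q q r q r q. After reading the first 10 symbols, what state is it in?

S7

Trace: S1 -q-> S5 -q-> S2 -r-> S6 -r-> S7 -q-> S0 -p-> S7 -p-> S7 -q-> S0 -p-> S7 -p-> S7
After 10 symbols: S7.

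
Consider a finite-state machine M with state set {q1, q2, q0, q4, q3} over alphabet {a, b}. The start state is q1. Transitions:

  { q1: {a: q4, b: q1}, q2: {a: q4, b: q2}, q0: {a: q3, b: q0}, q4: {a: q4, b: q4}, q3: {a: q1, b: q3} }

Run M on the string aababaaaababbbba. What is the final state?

start at q1
read 'a': q1 → q4
read 'a': q4 → q4
read 'b': q4 → q4
read 'a': q4 → q4
read 'b': q4 → q4
read 'a': q4 → q4
read 'a': q4 → q4
read 'a': q4 → q4
read 'a': q4 → q4
read 'b': q4 → q4
read 'a': q4 → q4
read 'b': q4 → q4
read 'b': q4 → q4
read 'b': q4 → q4
read 'b': q4 → q4
read 'a': q4 → q4

q4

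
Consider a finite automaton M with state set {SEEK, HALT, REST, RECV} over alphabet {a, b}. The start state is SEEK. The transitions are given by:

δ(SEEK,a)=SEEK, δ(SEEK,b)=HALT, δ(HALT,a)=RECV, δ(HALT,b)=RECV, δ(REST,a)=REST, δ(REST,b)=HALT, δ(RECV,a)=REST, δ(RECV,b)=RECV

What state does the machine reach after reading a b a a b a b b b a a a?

SEEK → SEEK → HALT → RECV → REST → HALT → RECV → RECV → RECV → RECV → REST → REST → REST

REST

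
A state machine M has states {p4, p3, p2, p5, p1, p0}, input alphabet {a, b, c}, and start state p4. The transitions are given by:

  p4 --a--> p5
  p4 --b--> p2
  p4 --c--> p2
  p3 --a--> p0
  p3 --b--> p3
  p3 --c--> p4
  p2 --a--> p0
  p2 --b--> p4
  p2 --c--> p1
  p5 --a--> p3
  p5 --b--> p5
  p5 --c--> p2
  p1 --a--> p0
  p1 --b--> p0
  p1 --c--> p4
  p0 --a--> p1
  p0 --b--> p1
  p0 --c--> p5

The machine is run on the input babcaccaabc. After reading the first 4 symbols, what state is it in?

p4 → p2 → p0 → p1 → p4
After 4 symbols: p4.

p4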